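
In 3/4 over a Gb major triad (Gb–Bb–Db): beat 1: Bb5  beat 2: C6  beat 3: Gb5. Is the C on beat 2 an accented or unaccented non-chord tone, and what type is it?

The harmony at that moment is Gb major triad (Gb, Bb, Db); C6 is not a chord tone.
It is approached by step up from Bb5 and left by leap down to Gb5.
Step in, leap out — an escape tone.
It falls on a weak beat, so it is unaccented.

Unaccented escape tone.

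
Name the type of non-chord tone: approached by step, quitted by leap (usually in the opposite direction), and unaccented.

Approach: by step. Departure: by leap. Metric position: weak.
Step in, leap out, from a weak position — an escape tone (échappée). (It is the mirror image of the appoggiatura, which leaps in and steps out on a strong beat.)

Escape tone.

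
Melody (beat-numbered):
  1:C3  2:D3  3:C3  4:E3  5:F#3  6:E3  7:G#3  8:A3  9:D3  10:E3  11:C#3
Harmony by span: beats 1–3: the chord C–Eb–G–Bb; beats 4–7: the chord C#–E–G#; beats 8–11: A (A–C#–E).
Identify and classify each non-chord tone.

D3 (beat 2) — neighbor tone; F#3 (beat 5) — neighbor tone; D3 (beat 9) — appoggiatura.

The harmony at that moment is C minor seventh chord (C, Eb, G, Bb); D3 is not a chord tone.
It is approached by step up from C3 and left by step down to C3.
Step away and step back to the same note — a neighbor tone (upper neighbor).
The harmony at that moment is C# minor triad (C#, E, G#); F#3 is not a chord tone.
It is approached by step up from E3 and left by step down to E3.
Step away and step back to the same note — a neighbor tone (upper neighbor).
The harmony at that moment is A major triad (A, C#, E); D3 is not a chord tone.
It is approached by leap down from A3 and left by step up to E3.
Leap in, step out — an appoggiatura.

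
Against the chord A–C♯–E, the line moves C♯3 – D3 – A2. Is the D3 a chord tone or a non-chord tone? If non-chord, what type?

The harmony at that moment is A major triad (A, C♯, E); D3 is not a chord tone.
It is approached by step up from C♯3 and left by leap down to A2.
Step in, leap out — an escape tone.

Non-chord tone — an escape tone.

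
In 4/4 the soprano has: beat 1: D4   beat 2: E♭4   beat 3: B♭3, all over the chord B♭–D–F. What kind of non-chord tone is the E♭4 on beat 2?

Escape tone.

The harmony at that moment is B♭ major triad (B♭, D, F); E♭4 is not a chord tone.
It is approached by step up from D4 and left by leap down to B♭3.
Step in, leap out, on a weak beat — an escape tone.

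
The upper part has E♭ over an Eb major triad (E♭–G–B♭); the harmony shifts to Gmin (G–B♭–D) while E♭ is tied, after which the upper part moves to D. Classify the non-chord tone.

E♭ is a suspension.

The harmony at that moment is G minor triad (G, B♭, D); E♭ is not a chord tone.
It is held over (the same pitch as the preceding E♭) and left by step down to D.
Held over from the previous chord and resolving down by step — a suspension.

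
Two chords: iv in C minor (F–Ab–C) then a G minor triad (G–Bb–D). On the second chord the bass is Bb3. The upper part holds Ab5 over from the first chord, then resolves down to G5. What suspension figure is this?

At the second chord the bass is Bb3. The suspended Ab5 lies a seventh above the bass; after resolving down by step to G5, the interval above the bass becomes a sixth.
Suspension figures are named by those two intervals: 7–6.

7–6 suspension.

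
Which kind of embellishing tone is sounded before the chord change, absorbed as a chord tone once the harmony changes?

Anticipation.

Approach: ahead of the chord change (typically by step), so it is dissonant against the current harmony. Departure: none — the same pitch is restated or held and is a chord tone of the new harmony.
Dissonant first, consonant once the harmony catches up: the note simply arrives early — an anticipation. (The reverse timing, consonant first and dissonant after the change, would be a suspension or retardation.)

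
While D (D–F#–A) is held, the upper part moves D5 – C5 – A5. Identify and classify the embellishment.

The harmony at that moment is D major triad (D, F#, A); C5 is not a chord tone.
It is approached by step down from D5 and left by leap up to A5.
Step in, leap out — an escape tone.

C5 is an escape tone.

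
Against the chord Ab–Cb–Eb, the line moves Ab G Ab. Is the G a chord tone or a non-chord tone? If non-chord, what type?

The harmony at that moment is Ab minor triad (Ab, Cb, Eb); G is not a chord tone.
It is approached by step down from Ab and left by step up to Ab.
Step away and step back to the same note — a neighbor tone (lower neighbor).

Non-chord tone — a neighbor tone.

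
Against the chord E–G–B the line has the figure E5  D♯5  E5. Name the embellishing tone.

D♯5 is a neighbor tone.

The harmony at that moment is E minor triad (E, G, B); D♯5 is not a chord tone.
It is approached by step down from E5 and left by step up to E5.
Step away and step back to the same note — a neighbor tone (lower neighbor).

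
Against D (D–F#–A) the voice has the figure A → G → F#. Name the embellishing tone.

The harmony at that moment is D major triad (D, F#, A); G is not a chord tone.
It is approached by step down from A and left by step down to F#.
Step in, step out in the same direction — a passing tone.

G is a passing tone.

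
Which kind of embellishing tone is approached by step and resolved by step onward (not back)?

Passing tone.

Approach: by step. Departure: by step, continuing in the same direction.
Stepwise on both sides with no change of direction means the note fills in the space between two different chord tones — a passing tone. (Had it turned back to its starting note it would be a neighbor tone instead.)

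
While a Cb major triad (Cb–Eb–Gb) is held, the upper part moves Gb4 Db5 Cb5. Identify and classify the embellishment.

The harmony at that moment is Cb major triad (Cb, Eb, Gb); Db5 is not a chord tone.
It is approached by leap up from Gb4 and left by step down to Cb5.
Leap in, step out — an appoggiatura.

Db5 is an appoggiatura.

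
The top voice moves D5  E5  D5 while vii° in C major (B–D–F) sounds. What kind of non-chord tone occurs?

E5 is a neighbor tone.

The harmony at that moment is B diminished triad (B, D, F); E5 is not a chord tone.
It is approached by step up from D5 and left by step down to D5.
Step away and step back to the same note — a neighbor tone (upper neighbor).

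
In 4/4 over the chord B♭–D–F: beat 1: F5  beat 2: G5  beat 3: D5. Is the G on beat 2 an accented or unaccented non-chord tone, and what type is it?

The harmony at that moment is B♭ major triad (B♭, D, F); G5 is not a chord tone.
It is approached by step up from F5 and left by leap down to D5.
Step in, leap out — an escape tone.
It falls on a weak beat, so it is unaccented.

Unaccented escape tone.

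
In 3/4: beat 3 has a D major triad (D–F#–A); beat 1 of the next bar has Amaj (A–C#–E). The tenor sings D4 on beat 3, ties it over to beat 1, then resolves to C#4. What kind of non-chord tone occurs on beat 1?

Suspension.

The harmony at that moment is A major triad (A, C#, E); D4 is not a chord tone.
It is held over (the same pitch as the preceding D4) and left by step down to C#4.
Held over from the previous chord and resolving down by step — a suspension.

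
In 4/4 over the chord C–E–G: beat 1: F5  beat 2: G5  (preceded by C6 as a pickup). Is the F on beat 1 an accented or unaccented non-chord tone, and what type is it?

Accented appoggiatura.

The harmony at that moment is C major triad (C, E, G); F5 is not a chord tone.
It is approached by leap down from C6 and left by step up to G5.
Leap in, step out — an appoggiatura.
It falls on the downbeat, so it is accented.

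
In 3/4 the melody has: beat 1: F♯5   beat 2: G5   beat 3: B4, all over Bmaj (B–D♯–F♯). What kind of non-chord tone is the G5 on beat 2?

Escape tone.

The harmony at that moment is B major triad (B, D♯, F♯); G5 is not a chord tone.
It is approached by step up from F♯5 and left by leap down to B4.
Step in, leap out, on a weak beat — an escape tone.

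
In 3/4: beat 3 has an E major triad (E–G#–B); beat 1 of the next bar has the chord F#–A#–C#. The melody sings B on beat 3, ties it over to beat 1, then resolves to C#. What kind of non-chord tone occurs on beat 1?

The harmony at that moment is F# major triad (F#, A#, C#); B is not a chord tone.
It is held over (the same pitch as the preceding B) and left by step up to C#.
Held over from the previous chord and resolving up by step — a retardation.

Retardation.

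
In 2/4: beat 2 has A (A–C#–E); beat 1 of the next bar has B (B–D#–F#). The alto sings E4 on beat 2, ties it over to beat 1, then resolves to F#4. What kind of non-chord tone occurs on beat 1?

Retardation.

The harmony at that moment is B major triad (B, D#, F#); E4 is not a chord tone.
It is held over (the same pitch as the preceding E4) and left by step up to F#4.
Held over from the previous chord and resolving up by step — a retardation.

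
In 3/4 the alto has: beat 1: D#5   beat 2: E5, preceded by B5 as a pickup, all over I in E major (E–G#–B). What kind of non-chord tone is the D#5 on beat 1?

The harmony at that moment is E major triad (E, G#, B); D#5 is not a chord tone.
It is approached by leap down from B5 and left by step up to E5.
Leap in, step out, metrically accented — an appoggiatura.

Appoggiatura.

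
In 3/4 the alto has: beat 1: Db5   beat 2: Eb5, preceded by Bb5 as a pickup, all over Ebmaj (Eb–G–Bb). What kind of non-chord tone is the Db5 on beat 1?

The harmony at that moment is Eb major triad (Eb, G, Bb); Db5 is not a chord tone.
It is approached by leap down from Bb5 and left by step up to Eb5.
Leap in, step out, metrically accented — an appoggiatura.

Appoggiatura.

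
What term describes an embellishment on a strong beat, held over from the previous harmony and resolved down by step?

Approach: by preparation — the pitch is first a chord tone, then held (tied or repeated) while the harmony changes under it. Departure: down by step. Metric position: strong.
A prepared dissonance that resolves downward by step — a suspension. (The same figure resolving upward would be a retardation.)

Suspension.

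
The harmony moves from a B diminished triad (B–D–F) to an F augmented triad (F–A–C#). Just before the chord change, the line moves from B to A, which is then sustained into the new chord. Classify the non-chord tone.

A is an anticipation.

The harmony at that moment is B diminished triad (B, D, F); A is not a chord tone.
It is approached by step down from B and then sustained as the same pitch into the next harmony.
Arriving early and becoming a chord tone when the harmony changes — an anticipation.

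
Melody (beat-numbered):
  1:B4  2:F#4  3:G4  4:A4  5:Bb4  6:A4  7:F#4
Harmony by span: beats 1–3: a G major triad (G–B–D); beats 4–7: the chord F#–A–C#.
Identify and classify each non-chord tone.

The harmony at that moment is G major triad (G, B, D); F#4 is not a chord tone.
It is approached by leap down from B4 and left by step up to G4.
Leap in, step out — an appoggiatura.
The harmony at that moment is F# minor triad (F#, A, C#); Bb4 is not a chord tone.
It is approached by step up from A4 and left by step down to A4.
Step away and step back to the same note — a neighbor tone (upper neighbor).

F#4 (beat 2) — appoggiatura; Bb4 (beat 5) — neighbor tone.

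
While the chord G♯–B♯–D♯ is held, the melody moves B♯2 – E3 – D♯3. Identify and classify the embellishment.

E3 is an appoggiatura.

The harmony at that moment is G♯ major triad (G♯, B♯, D♯); E3 is not a chord tone.
It is approached by leap up from B♯2 and left by step down to D♯3.
Leap in, step out — an appoggiatura.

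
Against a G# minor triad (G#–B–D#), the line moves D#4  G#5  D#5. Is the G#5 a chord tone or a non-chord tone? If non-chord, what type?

Chord tone (the root of G# minor triad).

G# minor triad contains G#, B, D#; G# is the root, so it is a chord tone.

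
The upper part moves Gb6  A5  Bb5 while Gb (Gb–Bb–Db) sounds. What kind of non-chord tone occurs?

A5 is an appoggiatura.

The harmony at that moment is Gb major triad (Gb, Bb, Db); A5 is not a chord tone.
It is approached by leap down from Gb6 and left by step up to Bb5.
Leap in, step out — an appoggiatura.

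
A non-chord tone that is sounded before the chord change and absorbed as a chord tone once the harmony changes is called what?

Anticipation.

Approach: ahead of the chord change (typically by step), so it is dissonant against the current harmony. Departure: none — the same pitch is restated or held and is a chord tone of the new harmony.
Dissonant first, consonant once the harmony catches up: the note simply arrives early — an anticipation. (The reverse timing, consonant first and dissonant after the change, would be a suspension or retardation.)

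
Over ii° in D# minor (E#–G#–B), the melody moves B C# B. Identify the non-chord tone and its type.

The harmony at that moment is E# diminished triad (E#, G#, B); C# is not a chord tone.
It is approached by step up from B and left by step down to B.
Step away and step back to the same note — a neighbor tone (upper neighbor).

C# is a neighbor tone.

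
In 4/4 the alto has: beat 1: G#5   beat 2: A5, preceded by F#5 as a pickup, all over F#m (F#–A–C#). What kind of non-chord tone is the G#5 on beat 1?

Passing tone.

The harmony at that moment is F# minor triad (F#, A, C#); G#5 is not a chord tone.
It is approached by step up from F#5 and left by step up to A5.
Step in, step out in the same direction — a passing tone.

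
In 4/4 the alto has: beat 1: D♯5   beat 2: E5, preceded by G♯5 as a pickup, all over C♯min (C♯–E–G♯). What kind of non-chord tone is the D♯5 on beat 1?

Appoggiatura.

The harmony at that moment is C♯ minor triad (C♯, E, G♯); D♯5 is not a chord tone.
It is approached by leap down from G♯5 and left by step up to E5.
Leap in, step out, metrically accented — an appoggiatura.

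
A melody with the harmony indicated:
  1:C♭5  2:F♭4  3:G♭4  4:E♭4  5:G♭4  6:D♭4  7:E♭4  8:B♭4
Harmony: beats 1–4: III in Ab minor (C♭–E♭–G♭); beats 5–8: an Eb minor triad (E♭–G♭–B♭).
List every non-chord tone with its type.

The harmony at that moment is C♭ major triad (C♭, E♭, G♭); F♭4 is not a chord tone.
It is approached by leap down from C♭5 and left by step up to G♭4.
Leap in, step out — an appoggiatura.
The harmony at that moment is E♭ minor triad (E♭, G♭, B♭); D♭4 is not a chord tone.
It is approached by leap down from G♭4 and left by step up to E♭4.
Leap in, step out — an appoggiatura.

F♭4 (beat 2) — appoggiatura; D♭4 (beat 6) — appoggiatura.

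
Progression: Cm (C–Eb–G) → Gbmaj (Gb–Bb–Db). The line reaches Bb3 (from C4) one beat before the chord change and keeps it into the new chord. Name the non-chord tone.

The harmony at that moment is C minor triad (C, Eb, G); Bb3 is not a chord tone.
It is approached by step down from C4 and then sustained as the same pitch into the next harmony.
Arriving early and becoming a chord tone when the harmony changes — an anticipation.

Bb3 is an anticipation.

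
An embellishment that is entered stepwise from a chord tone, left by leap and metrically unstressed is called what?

Approach: by step. Departure: by leap. Metric position: weak.
Step in, leap out, from a weak position — an escape tone (échappée). (It is the mirror image of the appoggiatura, which leaps in and steps out on a strong beat.)

Escape tone.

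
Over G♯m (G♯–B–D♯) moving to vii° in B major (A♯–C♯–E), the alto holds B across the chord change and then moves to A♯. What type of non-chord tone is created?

B is a suspension.

The harmony at that moment is A♯ diminished triad (A♯, C♯, E); B is not a chord tone.
It is held over (the same pitch as the preceding B) and left by step down to A♯.
Held over from the previous chord and resolving down by step — a suspension.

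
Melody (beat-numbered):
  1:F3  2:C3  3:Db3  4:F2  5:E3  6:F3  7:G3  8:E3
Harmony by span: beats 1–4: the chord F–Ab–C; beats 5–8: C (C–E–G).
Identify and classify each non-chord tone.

The harmony at that moment is F minor triad (F, Ab, C); Db3 is not a chord tone.
It is approached by step up from C3 and left by leap down to F2.
Step in, leap out — an escape tone.
The harmony at that moment is C major triad (C, E, G); F3 is not a chord tone.
It is approached by step up from E3 and left by step up to G3.
Step in, step out in the same direction — a passing tone.

Db3 (beat 3) — escape tone; F3 (beat 6) — passing tone.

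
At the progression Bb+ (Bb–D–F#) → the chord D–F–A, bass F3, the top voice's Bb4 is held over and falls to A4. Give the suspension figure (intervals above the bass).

At the second chord the bass is F3. The suspended Bb4 lies a fourth above the bass; after resolving down by step to A4, the interval above the bass becomes a third.
Suspension figures are named by those two intervals: 4–3.

4–3 suspension.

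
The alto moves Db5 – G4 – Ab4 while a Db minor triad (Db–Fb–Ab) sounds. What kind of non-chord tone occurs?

The harmony at that moment is Db minor triad (Db, Fb, Ab); G4 is not a chord tone.
It is approached by leap down from Db5 and left by step up to Ab4.
Leap in, step out — an appoggiatura.

G4 is an appoggiatura.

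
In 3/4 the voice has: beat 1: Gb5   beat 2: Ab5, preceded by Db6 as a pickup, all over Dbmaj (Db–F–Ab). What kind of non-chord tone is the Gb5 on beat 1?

The harmony at that moment is Db major triad (Db, F, Ab); Gb5 is not a chord tone.
It is approached by leap down from Db6 and left by step up to Ab5.
Leap in, step out, metrically accented — an appoggiatura.

Appoggiatura.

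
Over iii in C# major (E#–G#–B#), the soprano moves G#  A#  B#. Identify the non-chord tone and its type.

The harmony at that moment is E# minor triad (E#, G#, B#); A# is not a chord tone.
It is approached by step up from G# and left by step up to B#.
Step in, step out in the same direction — a passing tone.

A# is a passing tone.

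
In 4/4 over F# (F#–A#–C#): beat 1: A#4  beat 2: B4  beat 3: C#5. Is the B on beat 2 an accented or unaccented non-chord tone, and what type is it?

Unaccented passing tone.

The harmony at that moment is F# major triad (F#, A#, C#); B4 is not a chord tone.
It is approached by step up from A#4 and left by step up to C#5.
Step in, step out in the same direction — a passing tone.
It falls on a weak beat, so it is unaccented.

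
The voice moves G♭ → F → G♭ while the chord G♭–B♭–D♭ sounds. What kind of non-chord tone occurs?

F is a neighbor tone.

The harmony at that moment is G♭ major triad (G♭, B♭, D♭); F is not a chord tone.
It is approached by step down from G♭ and left by step up to G♭.
Step away and step back to the same note — a neighbor tone (lower neighbor).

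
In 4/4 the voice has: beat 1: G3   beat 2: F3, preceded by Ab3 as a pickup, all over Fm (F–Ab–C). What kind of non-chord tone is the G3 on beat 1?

The harmony at that moment is F minor triad (F, Ab, C); G3 is not a chord tone.
It is approached by step down from Ab3 and left by step down to F3.
Step in, step out in the same direction — a passing tone.

Passing tone.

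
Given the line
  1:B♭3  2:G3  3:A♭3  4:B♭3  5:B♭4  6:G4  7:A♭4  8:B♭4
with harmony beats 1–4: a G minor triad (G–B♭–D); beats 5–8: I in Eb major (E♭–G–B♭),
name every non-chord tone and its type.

A♭3 (beat 3) — passing tone; A♭4 (beat 7) — passing tone.

The harmony at that moment is G minor triad (G, B♭, D); A♭3 is not a chord tone.
It is approached by step up from G3 and left by step up to B♭3.
Step in, step out in the same direction — a passing tone.
The harmony at that moment is E♭ major triad (E♭, G, B♭); A♭4 is not a chord tone.
It is approached by step up from G4 and left by step up to B♭4.
Step in, step out in the same direction — a passing tone.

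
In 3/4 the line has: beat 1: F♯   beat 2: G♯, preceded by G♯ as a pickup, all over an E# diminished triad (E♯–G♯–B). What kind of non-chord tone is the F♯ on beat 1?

Lower neighbor tone.

The harmony at that moment is E♯ diminished triad (E♯, G♯, B); F♯ is not a chord tone.
It is approached by step down from G♯ and left by step up to G♯.
Step away and step back to the same note — a neighbor tone (lower neighbor).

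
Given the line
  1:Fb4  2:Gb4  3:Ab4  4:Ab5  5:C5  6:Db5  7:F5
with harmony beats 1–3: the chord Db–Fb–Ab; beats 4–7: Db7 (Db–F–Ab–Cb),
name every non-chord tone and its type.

The harmony at that moment is Db minor triad (Db, Fb, Ab); Gb4 is not a chord tone.
It is approached by step up from Fb4 and left by step up to Ab4.
Step in, step out in the same direction — a passing tone.
The harmony at that moment is Db dominant seventh chord (Db, F, Ab, Cb); C5 is not a chord tone.
It is approached by leap down from Ab5 and left by step up to Db5.
Leap in, step out — an appoggiatura.

Gb4 (beat 2) — passing tone; C5 (beat 5) — appoggiatura.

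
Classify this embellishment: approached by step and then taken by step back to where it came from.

Neighbor tone.

Approach: by step. Departure: by step in the opposite direction, back to the starting pitch.
Stepwise on both sides but reversing to return to the same chord tone — a neighbor tone. (Had it continued onward in the same direction it would be a passing tone instead.)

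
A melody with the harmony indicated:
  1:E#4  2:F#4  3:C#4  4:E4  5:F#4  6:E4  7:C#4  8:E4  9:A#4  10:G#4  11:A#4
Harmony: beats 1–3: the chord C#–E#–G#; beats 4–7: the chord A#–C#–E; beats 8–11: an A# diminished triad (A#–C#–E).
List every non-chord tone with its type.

F#4 (beat 2) — escape tone; F#4 (beat 5) — neighbor tone; G#4 (beat 10) — neighbor tone.

The harmony at that moment is C# major triad (C#, E#, G#); F#4 is not a chord tone.
It is approached by step up from E#4 and left by leap down to C#4.
Step in, leap out — an escape tone.
The harmony at that moment is A# diminished triad (A#, C#, E); F#4 is not a chord tone.
It is approached by step up from E4 and left by step down to E4.
Step away and step back to the same note — a neighbor tone (upper neighbor).
The harmony at that moment is A# diminished triad (A#, C#, E); G#4 is not a chord tone.
It is approached by step down from A#4 and left by step up to A#4.
Step away and step back to the same note — a neighbor tone (lower neighbor).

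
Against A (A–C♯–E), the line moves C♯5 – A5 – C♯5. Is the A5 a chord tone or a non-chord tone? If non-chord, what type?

Chord tone (the root of A major triad).

A major triad contains A, C♯, E; A is the root, so it is a chord tone.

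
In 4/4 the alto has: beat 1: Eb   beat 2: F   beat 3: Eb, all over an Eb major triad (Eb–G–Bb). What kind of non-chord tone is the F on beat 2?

Upper neighbor tone.

The harmony at that moment is Eb major triad (Eb, G, Bb); F is not a chord tone.
It is approached by step up from Eb and left by step down to Eb.
Step away and step back to the same note — a neighbor tone (upper neighbor).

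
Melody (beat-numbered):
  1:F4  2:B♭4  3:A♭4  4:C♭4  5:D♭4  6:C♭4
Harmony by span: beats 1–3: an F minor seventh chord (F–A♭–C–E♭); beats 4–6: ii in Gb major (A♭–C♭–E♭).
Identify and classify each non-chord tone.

The harmony at that moment is F minor seventh chord (F, A♭, C, E♭); B♭4 is not a chord tone.
It is approached by leap up from F4 and left by step down to A♭4.
Leap in, step out — an appoggiatura.
The harmony at that moment is A♭ minor triad (A♭, C♭, E♭); D♭4 is not a chord tone.
It is approached by step up from C♭4 and left by step down to C♭4.
Step away and step back to the same note — a neighbor tone (upper neighbor).

B♭4 (beat 2) — appoggiatura; D♭4 (beat 5) — neighbor tone.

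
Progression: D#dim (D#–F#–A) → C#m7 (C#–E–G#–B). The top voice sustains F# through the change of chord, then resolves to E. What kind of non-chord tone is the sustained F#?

The harmony at that moment is C# minor seventh chord (C#, E, G#, B); F# is not a chord tone.
It is held over (the same pitch as the preceding F#) and left by step down to E.
Held over from the previous chord and resolving down by step — a suspension.

F# is a suspension.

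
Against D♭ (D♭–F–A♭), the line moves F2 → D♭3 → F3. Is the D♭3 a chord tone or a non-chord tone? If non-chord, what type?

Db major triad contains D♭, F, A♭; D♭ is the root, so it is a chord tone.

Chord tone (the root of Db major triad).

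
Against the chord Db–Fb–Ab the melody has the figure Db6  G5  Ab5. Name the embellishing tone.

The harmony at that moment is Db minor triad (Db, Fb, Ab); G5 is not a chord tone.
It is approached by leap down from Db6 and left by step up to Ab5.
Leap in, step out — an appoggiatura.

G5 is an appoggiatura.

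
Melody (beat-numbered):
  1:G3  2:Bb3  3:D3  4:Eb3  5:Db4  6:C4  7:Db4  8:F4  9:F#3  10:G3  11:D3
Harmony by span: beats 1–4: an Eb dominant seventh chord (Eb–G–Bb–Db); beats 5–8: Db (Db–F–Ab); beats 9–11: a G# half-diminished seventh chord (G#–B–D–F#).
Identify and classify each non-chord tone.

The harmony at that moment is Eb dominant seventh chord (Eb, G, Bb, Db); D3 is not a chord tone.
It is approached by leap down from Bb3 and left by step up to Eb3.
Leap in, step out — an appoggiatura.
The harmony at that moment is Db major triad (Db, F, Ab); C4 is not a chord tone.
It is approached by step down from Db4 and left by step up to Db4.
Step away and step back to the same note — a neighbor tone (lower neighbor).
The harmony at that moment is G# half-diminished seventh chord (G#, B, D, F#); G3 is not a chord tone.
It is approached by step up from F#3 and left by leap down to D3.
Step in, leap out — an escape tone.

D3 (beat 3) — appoggiatura; C4 (beat 6) — neighbor tone; G3 (beat 10) — escape tone.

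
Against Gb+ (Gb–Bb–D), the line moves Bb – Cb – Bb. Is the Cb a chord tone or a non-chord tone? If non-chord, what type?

Non-chord tone — a neighbor tone.

The harmony at that moment is Gb augmented triad (Gb, Bb, D); Cb is not a chord tone.
It is approached by step up from Bb and left by step down to Bb.
Step away and step back to the same note — a neighbor tone (upper neighbor).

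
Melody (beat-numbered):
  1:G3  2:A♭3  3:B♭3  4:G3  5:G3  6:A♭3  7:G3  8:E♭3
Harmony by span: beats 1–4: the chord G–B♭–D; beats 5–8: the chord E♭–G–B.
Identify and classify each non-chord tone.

A♭3 (beat 2) — passing tone; A♭3 (beat 6) — neighbor tone.

The harmony at that moment is G minor triad (G, B♭, D); A♭3 is not a chord tone.
It is approached by step up from G3 and left by step up to B♭3.
Step in, step out in the same direction — a passing tone.
The harmony at that moment is E♭ augmented triad (E♭, G, B); A♭3 is not a chord tone.
It is approached by step up from G3 and left by step down to G3.
Step away and step back to the same note — a neighbor tone (upper neighbor).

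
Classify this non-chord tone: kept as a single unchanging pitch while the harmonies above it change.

Pedal tone.

Approach: none. Departure: none — a single pitch is sustained while the chords change around it, passing through harmonies that do not contain it.
No melodic motion at all; the dissonance is created entirely by the moving harmonies against the stationary note — a pedal tone (pedal point).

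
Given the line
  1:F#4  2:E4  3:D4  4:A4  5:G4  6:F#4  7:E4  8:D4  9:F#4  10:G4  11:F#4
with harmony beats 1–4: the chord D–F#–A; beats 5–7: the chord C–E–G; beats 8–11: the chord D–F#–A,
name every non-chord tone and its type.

The harmony at that moment is D major triad (D, F#, A); E4 is not a chord tone.
It is approached by step down from F#4 and left by step down to D4.
Step in, step out in the same direction — a passing tone.
The harmony at that moment is C major triad (C, E, G); F#4 is not a chord tone.
It is approached by step down from G4 and left by step down to E4.
Step in, step out in the same direction — a passing tone.
The harmony at that moment is D major triad (D, F#, A); G4 is not a chord tone.
It is approached by step up from F#4 and left by step down to F#4.
Step away and step back to the same note — a neighbor tone (upper neighbor).

E4 (beat 2) — passing tone; F#4 (beat 6) — passing tone; G4 (beat 10) — neighbor tone.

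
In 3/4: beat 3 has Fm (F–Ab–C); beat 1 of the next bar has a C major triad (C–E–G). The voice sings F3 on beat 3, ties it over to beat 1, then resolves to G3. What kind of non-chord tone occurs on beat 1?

The harmony at that moment is C major triad (C, E, G); F3 is not a chord tone.
It is held over (the same pitch as the preceding F3) and left by step up to G3.
Held over from the previous chord and resolving up by step — a retardation.

Retardation.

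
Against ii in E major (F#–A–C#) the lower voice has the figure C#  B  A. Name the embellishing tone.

The harmony at that moment is F# minor triad (F#, A, C#); B is not a chord tone.
It is approached by step down from C# and left by step down to A.
Step in, step out in the same direction — a passing tone.

B is a passing tone.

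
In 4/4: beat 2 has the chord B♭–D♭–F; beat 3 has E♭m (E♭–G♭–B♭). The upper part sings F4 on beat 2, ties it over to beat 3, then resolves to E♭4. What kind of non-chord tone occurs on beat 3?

The harmony at that moment is E♭ minor triad (E♭, G♭, B♭); F4 is not a chord tone.
It is held over (the same pitch as the preceding F4) and left by step down to E♭4.
Held over from the previous chord and resolving down by step — a suspension.

Suspension.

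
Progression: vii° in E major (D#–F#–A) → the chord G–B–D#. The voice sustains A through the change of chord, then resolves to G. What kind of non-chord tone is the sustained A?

A is a suspension.

The harmony at that moment is G augmented triad (G, B, D#); A is not a chord tone.
It is held over (the same pitch as the preceding A) and left by step down to G.
Held over from the previous chord and resolving down by step — a suspension.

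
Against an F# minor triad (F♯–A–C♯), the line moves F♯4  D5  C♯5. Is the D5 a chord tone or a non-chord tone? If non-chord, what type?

The harmony at that moment is F♯ minor triad (F♯, A, C♯); D5 is not a chord tone.
It is approached by leap up from F♯4 and left by step down to C♯5.
Leap in, step out — an appoggiatura.

Non-chord tone — an appoggiatura.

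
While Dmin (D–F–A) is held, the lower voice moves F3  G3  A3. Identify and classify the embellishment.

The harmony at that moment is D minor triad (D, F, A); G3 is not a chord tone.
It is approached by step up from F3 and left by step up to A3.
Step in, step out in the same direction — a passing tone.

G3 is a passing tone.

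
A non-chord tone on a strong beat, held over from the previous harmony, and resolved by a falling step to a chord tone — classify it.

Suspension.

Approach: by preparation — the pitch is first a chord tone, then held (tied or repeated) while the harmony changes under it. Departure: down by step. Metric position: strong.
A prepared dissonance that resolves downward by step — a suspension. (The same figure resolving upward would be a retardation.)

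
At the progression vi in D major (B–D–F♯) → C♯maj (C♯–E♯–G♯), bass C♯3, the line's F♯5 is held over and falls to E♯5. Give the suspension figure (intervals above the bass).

4–3 suspension.

At the second chord the bass is C♯3. The suspended F♯5 lies a fourth above the bass; after resolving down by step to E♯5, the interval above the bass becomes a third.
Suspension figures are named by those two intervals: 4–3.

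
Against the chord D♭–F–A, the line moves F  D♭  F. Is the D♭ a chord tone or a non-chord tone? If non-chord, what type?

Chord tone (the root of Db augmented triad).

Db augmented triad contains D♭, F, A; D♭ is the root, so it is a chord tone.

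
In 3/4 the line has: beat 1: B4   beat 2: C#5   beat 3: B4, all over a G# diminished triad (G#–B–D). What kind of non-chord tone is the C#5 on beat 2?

Upper neighbor tone.

The harmony at that moment is G# diminished triad (G#, B, D); C#5 is not a chord tone.
It is approached by step up from B4 and left by step down to B4.
Step away and step back to the same note — a neighbor tone (upper neighbor).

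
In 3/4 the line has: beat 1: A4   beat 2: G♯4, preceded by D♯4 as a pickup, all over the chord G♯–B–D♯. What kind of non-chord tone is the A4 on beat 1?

Appoggiatura.

The harmony at that moment is G♯ minor triad (G♯, B, D♯); A4 is not a chord tone.
It is approached by leap up from D♯4 and left by step down to G♯4.
Leap in, step out, metrically accented — an appoggiatura.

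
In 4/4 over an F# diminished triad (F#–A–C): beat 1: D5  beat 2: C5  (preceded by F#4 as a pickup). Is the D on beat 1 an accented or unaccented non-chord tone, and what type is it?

Accented appoggiatura.

The harmony at that moment is F# diminished triad (F#, A, C); D5 is not a chord tone.
It is approached by leap up from F#4 and left by step down to C5.
Leap in, step out — an appoggiatura.
It falls on the downbeat, so it is accented.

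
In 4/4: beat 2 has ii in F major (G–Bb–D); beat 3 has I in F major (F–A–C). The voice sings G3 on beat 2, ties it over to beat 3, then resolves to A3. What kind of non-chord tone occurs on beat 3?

Retardation.

The harmony at that moment is F major triad (F, A, C); G3 is not a chord tone.
It is held over (the same pitch as the preceding G3) and left by step up to A3.
Held over from the previous chord and resolving up by step — a retardation.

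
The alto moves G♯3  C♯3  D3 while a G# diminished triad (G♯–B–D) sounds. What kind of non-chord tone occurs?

C♯3 is an appoggiatura.

The harmony at that moment is G♯ diminished triad (G♯, B, D); C♯3 is not a chord tone.
It is approached by leap down from G♯3 and left by step up to D3.
Leap in, step out — an appoggiatura.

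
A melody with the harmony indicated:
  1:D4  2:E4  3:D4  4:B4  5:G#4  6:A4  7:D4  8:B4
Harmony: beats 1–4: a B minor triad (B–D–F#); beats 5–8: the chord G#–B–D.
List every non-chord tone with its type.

E4 (beat 2) — neighbor tone; A4 (beat 6) — escape tone.

The harmony at that moment is B minor triad (B, D, F#); E4 is not a chord tone.
It is approached by step up from D4 and left by step down to D4.
Step away and step back to the same note — a neighbor tone (upper neighbor).
The harmony at that moment is G# diminished triad (G#, B, D); A4 is not a chord tone.
It is approached by step up from G#4 and left by leap down to D4.
Step in, leap out — an escape tone.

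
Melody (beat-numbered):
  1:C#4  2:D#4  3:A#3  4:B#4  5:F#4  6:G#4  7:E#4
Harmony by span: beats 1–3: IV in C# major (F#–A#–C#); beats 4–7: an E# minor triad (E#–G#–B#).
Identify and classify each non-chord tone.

D#4 (beat 2) — escape tone; F#4 (beat 5) — appoggiatura.

The harmony at that moment is F# major triad (F#, A#, C#); D#4 is not a chord tone.
It is approached by step up from C#4 and left by leap down to A#3.
Step in, leap out — an escape tone.
The harmony at that moment is E# minor triad (E#, G#, B#); F#4 is not a chord tone.
It is approached by leap down from B#4 and left by step up to G#4.
Leap in, step out — an appoggiatura.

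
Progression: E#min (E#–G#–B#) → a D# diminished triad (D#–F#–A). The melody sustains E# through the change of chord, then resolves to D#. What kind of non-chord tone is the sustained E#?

The harmony at that moment is D# diminished triad (D#, F#, A); E# is not a chord tone.
It is held over (the same pitch as the preceding E#) and left by step down to D#.
Held over from the previous chord and resolving down by step — a suspension.

E# is a suspension.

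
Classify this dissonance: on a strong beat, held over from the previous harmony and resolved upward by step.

Approach: by preparation — the pitch is first a chord tone, then held (tied or repeated) while the harmony changes under it. Departure: up by step. Metric position: strong.
A prepared dissonance that resolves upward by step — a retardation. (The same figure resolving downward would be a suspension.)

Retardation.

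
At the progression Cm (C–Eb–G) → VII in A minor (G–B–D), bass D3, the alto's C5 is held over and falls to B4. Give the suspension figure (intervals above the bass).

At the second chord the bass is D3. The suspended C5 lies a seventh above the bass; after resolving down by step to B4, the interval above the bass becomes a sixth.
Suspension figures are named by those two intervals: 7–6.

7–6 suspension.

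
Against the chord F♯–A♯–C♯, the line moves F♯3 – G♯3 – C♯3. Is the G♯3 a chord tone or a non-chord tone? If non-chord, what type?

The harmony at that moment is F♯ major triad (F♯, A♯, C♯); G♯3 is not a chord tone.
It is approached by step up from F♯3 and left by leap down to C♯3.
Step in, leap out — an escape tone.

Non-chord tone — an escape tone.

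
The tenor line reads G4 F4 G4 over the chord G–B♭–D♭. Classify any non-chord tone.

F4 is a neighbor tone.

The harmony at that moment is G diminished triad (G, B♭, D♭); F4 is not a chord tone.
It is approached by step down from G4 and left by step up to G4.
Step away and step back to the same note — a neighbor tone (lower neighbor).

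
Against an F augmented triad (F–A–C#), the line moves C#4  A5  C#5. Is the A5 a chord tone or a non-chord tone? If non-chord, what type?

F augmented triad contains F, A, C#; A is the third, so it is a chord tone.

Chord tone (the third of F augmented triad).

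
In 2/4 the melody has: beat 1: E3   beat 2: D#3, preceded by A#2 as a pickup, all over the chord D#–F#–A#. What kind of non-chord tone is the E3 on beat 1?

The harmony at that moment is D# minor triad (D#, F#, A#); E3 is not a chord tone.
It is approached by leap up from A#2 and left by step down to D#3.
Leap in, step out, metrically accented — an appoggiatura.

Appoggiatura.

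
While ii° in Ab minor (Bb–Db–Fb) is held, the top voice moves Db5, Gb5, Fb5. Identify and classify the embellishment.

Gb5 is an appoggiatura.

The harmony at that moment is Bb diminished triad (Bb, Db, Fb); Gb5 is not a chord tone.
It is approached by leap up from Db5 and left by step down to Fb5.
Leap in, step out — an appoggiatura.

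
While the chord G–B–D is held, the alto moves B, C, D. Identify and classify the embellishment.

The harmony at that moment is G major triad (G, B, D); C is not a chord tone.
It is approached by step up from B and left by step up to D.
Step in, step out in the same direction — a passing tone.

C is a passing tone.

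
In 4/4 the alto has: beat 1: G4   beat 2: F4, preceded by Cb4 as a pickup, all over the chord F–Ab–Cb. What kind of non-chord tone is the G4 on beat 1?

The harmony at that moment is F diminished triad (F, Ab, Cb); G4 is not a chord tone.
It is approached by leap up from Cb4 and left by step down to F4.
Leap in, step out, metrically accented — an appoggiatura.

Appoggiatura.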